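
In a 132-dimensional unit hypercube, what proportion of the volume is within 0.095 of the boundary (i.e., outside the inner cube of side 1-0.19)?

Shell fraction = 1 - (1-0.19)^132 ≈ 1 - 8.318e-13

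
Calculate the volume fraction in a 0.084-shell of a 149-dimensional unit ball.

V(inner)/V(outer) = ((1-0.084)/1)^149 ≈ 2.101e-06, so the shell fraction is 0.999997899.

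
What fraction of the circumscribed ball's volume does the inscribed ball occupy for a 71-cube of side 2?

Volume scales as r^n, and r_in/r_out = 1/√71, giving (1/√71)^71 ≈ 1.9069e-66.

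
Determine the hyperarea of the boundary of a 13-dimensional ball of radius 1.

S = n·V_n(r)/r = 13·V_13(1)/1 (volume-to-surface relation), giving 128·π^6/10395 ≈ 11.8382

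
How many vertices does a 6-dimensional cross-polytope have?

The 6-dimensional cross-polytope has 2n = 2·6 = 12 vertices.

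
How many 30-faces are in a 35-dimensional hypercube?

Number of 30-faces = C(35,30) · 2^(35-30) = 324632 · 32 = 10388224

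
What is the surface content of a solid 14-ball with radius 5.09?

S = n·V_n(r)/r = 14·V_14(5.09)/5.09 (volume-to-surface relation), giving 1.29145e+10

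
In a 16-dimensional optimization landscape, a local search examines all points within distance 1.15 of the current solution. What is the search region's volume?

Volume = π^{16/2}·(1.15)^16/Γ(9) ≈ 2.20213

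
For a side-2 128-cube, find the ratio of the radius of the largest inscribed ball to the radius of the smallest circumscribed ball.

r_in / r_out = (2/2) / (2√128/2) = 1/√128 ≈ 0.0883883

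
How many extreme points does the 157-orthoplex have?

Number of vertices = 2n = 314.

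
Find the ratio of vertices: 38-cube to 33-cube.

The 38-cube has 2^38 = 274877906944 vertices. The 33-cube has 2^33 = 8589934592 vertices. Ratio: 274877906944/8589934592 = 32.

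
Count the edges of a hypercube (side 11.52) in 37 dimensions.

Number of 1-faces = C(37,1)·2^(37-1) = 37·68719476736 = 2542620639232.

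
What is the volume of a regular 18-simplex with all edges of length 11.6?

V = (11.6^18 / 18!) · √((18+1) / 2^18) ≈ 19.2313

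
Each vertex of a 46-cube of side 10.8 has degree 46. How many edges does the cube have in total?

Number of 1-faces = C(46,1)·2^(46-1) = 46·35184372088832 = 1618481116086272.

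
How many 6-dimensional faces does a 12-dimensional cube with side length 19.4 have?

An n-cube has C(n,k)·2^(n-k) k-faces. Here C(12,6)·2^6 = 924·64 = 59136.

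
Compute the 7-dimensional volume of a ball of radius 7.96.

Volume = π^{7/2}·(7.96)^7/Γ(9/2) ≈ 9.56691e+06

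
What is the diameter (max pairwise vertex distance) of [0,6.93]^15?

||(6.93,6.93,...,6.93)|| = √(15)·6.93 ≈ 26.8398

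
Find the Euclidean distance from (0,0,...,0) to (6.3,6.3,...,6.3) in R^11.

The space diagonal of an n-cube of side s is s√n. Here 6.3·√11 ≈ 20.8947.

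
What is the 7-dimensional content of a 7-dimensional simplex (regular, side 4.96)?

For a regular n-simplex with edge a, V = (a^n / n!)·√((n+1)/2^n). With a=4.96, n=7: V ≈ 3.66337.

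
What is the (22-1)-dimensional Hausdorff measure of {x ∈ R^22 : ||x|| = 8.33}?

|∂B_22(8.33)| ≈ 3.49511e+18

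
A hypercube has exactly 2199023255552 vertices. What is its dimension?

The n-cube has 2^n vertices, and 2199023255552 = 2^41, so n = 41.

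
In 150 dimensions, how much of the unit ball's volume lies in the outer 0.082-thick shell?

1 - (1-0.082)^150 ≈ 0.9999973307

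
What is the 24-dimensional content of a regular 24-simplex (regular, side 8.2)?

V = (8.2^24 / 24!) · √((24+1) / 2^24) ≈ 1.68049e-05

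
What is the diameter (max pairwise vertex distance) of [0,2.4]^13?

||(2.4,2.4,...,2.4)|| = √(13)·2.4 ≈ 8.65332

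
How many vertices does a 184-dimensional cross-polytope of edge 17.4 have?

Number of vertices = 2n = 368.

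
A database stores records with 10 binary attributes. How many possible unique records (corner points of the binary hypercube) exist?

Each vertex is a binary string of length 10, so there are 2^10 = 1024.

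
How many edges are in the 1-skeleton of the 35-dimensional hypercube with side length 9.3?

Number of 1-faces = C(35,1)·2^(35-1) = 35·17179869184 = 601295421440.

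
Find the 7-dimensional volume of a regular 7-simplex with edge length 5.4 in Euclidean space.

For a regular n-simplex with edge a, V = (a^n / n!)·√((n+1)/2^n). With a=5.4, n=7: V ≈ 6.64149.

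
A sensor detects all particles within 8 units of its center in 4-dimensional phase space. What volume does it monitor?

V_4(8) = π^(4/2) · (8)^4 / Γ(4/2 + 1) = 2048·π^2 ≈ 20212.9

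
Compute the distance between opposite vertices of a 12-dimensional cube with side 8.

The space diagonal of an n-cube of side s is s√n. Here 8·√12 ≈ 27.7128.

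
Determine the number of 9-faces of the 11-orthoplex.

Number of 9-faces = 2^(9+1) · C(11,9+1) = 1024 · 11 = 11264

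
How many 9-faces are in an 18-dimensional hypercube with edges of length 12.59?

f_9(18-cube) = (18 choose 9) · 2^9 = 24893440.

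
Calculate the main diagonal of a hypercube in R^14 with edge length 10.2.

||(10.2,10.2,...,10.2)|| = √(14)·10.2 ≈ 38.1649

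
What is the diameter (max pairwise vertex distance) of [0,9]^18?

The space diagonal of an n-cube of side s is s√n. Here 9·√18 ≈ 38.1838.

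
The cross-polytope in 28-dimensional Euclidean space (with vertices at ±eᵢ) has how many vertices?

The 28-dimensional cross-polytope has 2n = 2·28 = 56 vertices.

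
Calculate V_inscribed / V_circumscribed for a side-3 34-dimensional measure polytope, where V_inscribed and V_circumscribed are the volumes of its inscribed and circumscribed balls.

V_in / V_out = (r_in/r_out)^34 = (1/√34)^34 = 34^(-34/2) ≈ 9.22271e-27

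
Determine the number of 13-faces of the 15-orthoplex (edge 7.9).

An n-cross-polytope has 2^(k+1)·C(n,k+1) k-faces. Here 2^14·C(15,14) = 16384·15 = 245760.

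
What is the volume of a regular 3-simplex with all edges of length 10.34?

Volume = (√2/12) · 10.34³ = 130.285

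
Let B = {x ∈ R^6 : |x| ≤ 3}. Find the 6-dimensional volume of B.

Volume = π^{6/2}·(3)^6/Γ(4) = 243·π^3/2 ≈ 3767.26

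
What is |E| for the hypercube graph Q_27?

Number of 1-faces = C(27,1)·2^(27-1) = 27·67108864 = 1811939328.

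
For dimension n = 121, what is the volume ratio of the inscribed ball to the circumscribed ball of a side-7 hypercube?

Volume scales as r^n, and r_in/r_out = 1/√121, giving (1/√121)^121 ≈ 9.80585e-127.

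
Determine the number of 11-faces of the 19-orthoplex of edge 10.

An n-cross-polytope has 2^(k+1)·C(n,k+1) k-faces. Here 2^12·C(19,12) = 4096·50388 = 206389248.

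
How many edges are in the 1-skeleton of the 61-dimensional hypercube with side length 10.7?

Number of 1-faces = C(61,1)·2^(61-1) = 61·1152921504606846976 = 70328211781017665536.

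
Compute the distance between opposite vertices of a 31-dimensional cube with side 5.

The space diagonal of an n-cube of side s is s√n. Here 5·√31 ≈ 27.8388.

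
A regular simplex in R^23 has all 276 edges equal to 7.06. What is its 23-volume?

Volume = 7.06^23 · √(24/2^23) / 23! ≈ 2.17909e-06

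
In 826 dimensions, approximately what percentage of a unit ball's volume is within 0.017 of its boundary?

1 - (1-0.017)^826 ≈ 0.9999992933 ≈ 99.999929%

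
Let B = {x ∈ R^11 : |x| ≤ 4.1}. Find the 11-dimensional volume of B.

V_11(4.1) = π^(11/2) · (4.1)^11 / Γ(11/2 + 1) ≈ 1.03688e+07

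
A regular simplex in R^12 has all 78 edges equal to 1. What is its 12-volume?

V = (1^12 / 12!) · √((12+1) / 2^12) ≈ 1.17613e-10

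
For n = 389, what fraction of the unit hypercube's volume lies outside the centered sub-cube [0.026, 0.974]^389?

1 - (1 - 2·0.026)^389 = 1 - 0.948^389 ≈ 0.999999999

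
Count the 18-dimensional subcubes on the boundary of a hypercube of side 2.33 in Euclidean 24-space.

Number of 18-faces = C(24,18) · 2^(24-18) = 134596 · 64 = 8614144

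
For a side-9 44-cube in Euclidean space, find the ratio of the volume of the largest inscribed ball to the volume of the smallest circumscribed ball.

V_in / V_out = (r_in/r_out)^44 = (1/√44)^44 = 44^(-44/2) ≈ 6.98299e-37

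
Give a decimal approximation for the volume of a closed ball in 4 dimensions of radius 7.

The n-ball volume is π^(n/2)·r^n/Γ(n/2+1). With n=4, r=7: V = 2401·π^2/2 ≈ 11848.5.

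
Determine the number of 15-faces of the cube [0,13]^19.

f_15(19-cube) = (19 choose 15) · 2^4 = 62016.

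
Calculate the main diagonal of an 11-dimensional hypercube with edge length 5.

Diagonal = √11 · 5 ≈ 16.5831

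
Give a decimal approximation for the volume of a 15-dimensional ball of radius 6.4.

V_15(6.4) = π^(15/2) · (6.4)^15 / Γ(15/2 + 1) ≈ 4.72204e+11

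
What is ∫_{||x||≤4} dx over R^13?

The n-ball volume is π^(n/2)·r^n/Γ(n/2+1). With n=13, r=4: V = 8589934592·π^6/135135 ≈ 6.11113e+07.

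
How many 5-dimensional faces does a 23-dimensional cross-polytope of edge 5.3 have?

An n-cross-polytope has 2^(k+1)·C(n,k+1) k-faces. Here 2^6·C(23,6) = 64·100947 = 6460608.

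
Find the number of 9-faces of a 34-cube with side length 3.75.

f_9(34-cube) = (34 choose 9) · 2^25 = 1759972102766592.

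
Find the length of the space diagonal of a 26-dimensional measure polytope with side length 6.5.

d = √(6.5² + 6.5² + ... + 6.5²) [26 terms] = √(26·6.5²) = 6.5√26 ≈ 33.1436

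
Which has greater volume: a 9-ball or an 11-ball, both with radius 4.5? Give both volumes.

V_9(4.5) ≈ 2.49592e+06. V_11(4.5) ≈ 2.88697e+07. The 11-ball is larger.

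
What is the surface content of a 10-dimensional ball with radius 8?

S = n·V_n(r)/r = 10·V_10(8)/8 (volume-to-surface relation), giving 33554432·π^5/3 ≈ 3.42277e+09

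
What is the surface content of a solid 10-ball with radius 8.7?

S_10(8.7) = 2·π^(10/2)·(8.7)^9 / Γ(10/2) ≈ 7.28184e+09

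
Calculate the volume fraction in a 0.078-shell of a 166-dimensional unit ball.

Shell fraction = 1 - (1-0.078)^166 ≈ 0.9999986026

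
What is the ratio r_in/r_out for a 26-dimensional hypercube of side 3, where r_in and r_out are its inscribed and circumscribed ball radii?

r_in / r_out = (3/2) / (3√26/2) = 1/√26 ≈ 0.196116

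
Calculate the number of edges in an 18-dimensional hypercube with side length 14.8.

Number of 1-faces = C(18,1)·2^(18-1) = 18·131072 = 2359296.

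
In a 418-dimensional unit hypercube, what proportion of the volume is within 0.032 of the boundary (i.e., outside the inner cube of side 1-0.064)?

The inner cube has side 1-2·0.032 = 0.936 and volume (0.936)^418 ≈ 9.847e-13, so the shell holds 1 - 9.847e-13 of the volume.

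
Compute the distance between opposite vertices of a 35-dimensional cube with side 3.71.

d = √(3.71² + 3.71² + ... + 3.71²) [35 terms] = √(35·3.71²) = 3.71√35 ≈ 21.9487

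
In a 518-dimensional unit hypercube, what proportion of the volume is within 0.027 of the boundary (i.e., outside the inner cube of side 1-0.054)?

Shell fraction = 1 - (1-0.054)^518 ≈ 1 - 3.248e-13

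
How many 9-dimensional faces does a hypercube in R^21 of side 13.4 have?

f_9(21-cube) = (21 choose 9) · 2^12 = 1203937280.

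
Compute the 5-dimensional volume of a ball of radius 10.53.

Volume = π^{5/2}·(10.53)^5/Γ(7/2) ≈ 681460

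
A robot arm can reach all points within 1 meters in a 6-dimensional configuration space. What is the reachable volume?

Volume = π^{6/2}·(1)^6/Γ(4) = π^3/6 ≈ 5.16771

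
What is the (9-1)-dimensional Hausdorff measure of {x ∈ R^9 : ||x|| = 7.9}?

|∂B_9(7.9)| ≈ 4.50378e+08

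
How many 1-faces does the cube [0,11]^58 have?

Each of the 2^58 = 288230376151711744 vertices has degree 58; total edges = 58·2^58/2 = 8358680908399640576.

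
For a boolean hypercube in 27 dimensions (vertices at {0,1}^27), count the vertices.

The 27-cube has 2^27 = 134217728 vertices.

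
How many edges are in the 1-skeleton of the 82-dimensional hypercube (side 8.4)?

Number of 1-faces = C(82,1)·2^(82-1) = 82·2417851639229258349412352 = 198263834416799184651812864.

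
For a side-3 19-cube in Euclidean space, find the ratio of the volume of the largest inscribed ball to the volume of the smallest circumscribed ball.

V_in / V_out = (r_in/r_out)^19 = (1/√19)^19 = 19^(-19/2) ≈ 7.10953e-13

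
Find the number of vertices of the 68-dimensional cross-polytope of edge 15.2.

The vertices are ±e_1, ..., ±e_68, so there are 2·68 = 136.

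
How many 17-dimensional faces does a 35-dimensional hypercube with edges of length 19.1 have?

Number of 17-faces = C(35,17) · 2^(35-17) = 4537567650 · 262144 = 1189496134041600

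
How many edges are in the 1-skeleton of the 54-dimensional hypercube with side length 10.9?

An n-cube has n·2^(n-1) edges. With n = 54: 54·9007199254740992 = 486388759756013568.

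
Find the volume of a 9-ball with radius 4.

V = 8388608·π^4/945 ≈ 864684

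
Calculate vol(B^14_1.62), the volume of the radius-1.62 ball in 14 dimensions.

Volume = π^{14/2}·(1.62)^14/Γ(8) ≈ 513.841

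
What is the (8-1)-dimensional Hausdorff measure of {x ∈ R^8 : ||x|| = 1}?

S_8(1) = 2·π^(8/2)·(1)^7 / Γ(8/2) = π^4/3 ≈ 32.4697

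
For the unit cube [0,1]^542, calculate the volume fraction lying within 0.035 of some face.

Shell fraction = 1 - (1-0.07)^542 ≈ 1 - 8.275e-18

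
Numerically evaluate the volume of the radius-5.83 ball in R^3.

Volume = π^{3/2}·(5.83)^3/Γ(5/2) ≈ 830.031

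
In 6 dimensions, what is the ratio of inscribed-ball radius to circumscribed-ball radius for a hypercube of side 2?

r_in / r_out = (2/2) / (2√6/2) = 1/√6 ≈ 0.408248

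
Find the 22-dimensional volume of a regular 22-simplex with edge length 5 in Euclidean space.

For a regular n-simplex with edge a, V = (a^n / n!)·√((n+1)/2^n). With a=5, n=22: V ≈ 4.96715e-09.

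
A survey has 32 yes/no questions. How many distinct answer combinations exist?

An n-cube has 2^n vertices; for n = 32 that is 2^32 = 4294967296.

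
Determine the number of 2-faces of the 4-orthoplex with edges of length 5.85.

Number of 2-faces = 2^(2+1) · C(4,2+1) = 8 · 4 = 32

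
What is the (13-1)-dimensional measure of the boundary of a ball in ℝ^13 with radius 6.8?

The surface area of an n-ball is 2π^(n/2) r^(n-1) / Γ(n/2). For n=13, r=6.8: 1.15716e+11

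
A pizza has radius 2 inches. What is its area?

The n-ball volume is π^(n/2)·r^n/Γ(n/2+1). With n=2, r=2: V = 4·π ≈ 12.5664.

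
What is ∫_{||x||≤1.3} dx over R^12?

Volume = π^{12/2}·(1.3)^12/Γ(7) ≈ 31.1091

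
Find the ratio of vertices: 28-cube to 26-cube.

The 28-cube has 2^28 = 268435456 vertices. The 26-cube has 2^26 = 67108864 vertices. Ratio: 268435456/67108864 = 4.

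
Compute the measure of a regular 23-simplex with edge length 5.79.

For a regular n-simplex with edge a, V = (a^n / n!)·√((n+1)/2^n). With a=5.79, n=23: V ≈ 2.27705e-08.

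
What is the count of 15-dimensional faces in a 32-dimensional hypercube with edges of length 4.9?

An n-cube has C(n,k)·2^(n-k) k-faces. Here C(32,15)·2^17 = 565722720·131072 = 74150408355840.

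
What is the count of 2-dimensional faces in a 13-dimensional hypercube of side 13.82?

f_2(13-cube) = (13 choose 2) · 2^11 = 159744.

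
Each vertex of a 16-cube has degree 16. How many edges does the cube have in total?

Each of the 2^16 = 65536 vertices has degree 16; total edges = 16·2^16/2 = 524288.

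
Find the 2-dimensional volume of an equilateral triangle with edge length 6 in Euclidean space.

Area = (√3/4) · 6² = 15.5885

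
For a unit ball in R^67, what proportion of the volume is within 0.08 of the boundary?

Shell fraction = 1 - (1-0.08)^67 ≈ 0.996252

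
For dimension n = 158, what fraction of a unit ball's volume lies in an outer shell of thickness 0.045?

1 - (1-0.045)^158 ≈ 0.999307 ≈ 99.93%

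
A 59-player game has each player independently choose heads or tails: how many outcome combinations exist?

The 59-cube has 2^59 = 576460752303423488 vertices.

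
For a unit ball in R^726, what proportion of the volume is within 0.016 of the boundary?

1 - (1-0.016)^726 ≈ 0.999992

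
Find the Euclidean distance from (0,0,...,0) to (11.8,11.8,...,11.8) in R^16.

The space diagonal of an n-cube of side s is s√n. Here 11.8·√16 = 47.2.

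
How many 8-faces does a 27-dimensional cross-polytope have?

f_8(27-orthoplex) = 2^9 · (27 choose 9) = 2399654400.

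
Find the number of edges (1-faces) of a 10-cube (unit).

f_1(10-cube) = (10 choose 1) · 2^9 = 5120.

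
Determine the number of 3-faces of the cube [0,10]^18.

Number of 3-faces = C(18,3) · 2^(18-3) = 816 · 32768 = 26738688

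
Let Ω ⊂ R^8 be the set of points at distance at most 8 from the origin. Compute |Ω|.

The n-ball volume is π^(n/2)·r^n/Γ(n/2+1). With n=8, r=8: V = 2097152·π^4/3 ≈ 6.80939e+07.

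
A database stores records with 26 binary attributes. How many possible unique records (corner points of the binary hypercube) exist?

Number of vertices = 2^26 = 67108864.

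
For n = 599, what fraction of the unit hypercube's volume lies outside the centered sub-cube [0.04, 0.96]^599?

1 - (1 - 2·0.04)^599 = 1 - 0.92^599 ≈ 1 - 2.037e-22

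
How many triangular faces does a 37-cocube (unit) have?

An n-cross-polytope has 2^(k+1)·C(n,k+1) k-faces. Here 2^3·C(37,3) = 8·7770 = 62160.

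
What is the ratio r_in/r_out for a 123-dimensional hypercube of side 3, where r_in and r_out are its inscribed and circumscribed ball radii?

For an n-cube of any side s, the inradius is s/2 and the circumradius is s√n/2, so the ratio is 1/√123 ≈ 0.090167.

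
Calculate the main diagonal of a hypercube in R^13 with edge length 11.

||(11,11,...,11)|| = √(13)·11 ≈ 39.6611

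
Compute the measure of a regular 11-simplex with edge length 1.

V = (1^11 / 11!) · √((11+1) / 2^11) ≈ 1.91765e-09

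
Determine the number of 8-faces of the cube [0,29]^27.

Choose 8 of 27 axes to span the face (C(27,8) = 2220075 ways), then fix each of the remaining 19 coordinates at one of its two extreme values (2^19 = 524288 ways): 2220075·524288 = 1163958681600.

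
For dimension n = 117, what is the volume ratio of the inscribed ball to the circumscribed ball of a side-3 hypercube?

V_in/V_out = n^(-n/2) = 117^(-117/2) ≈ 1.02595e-121.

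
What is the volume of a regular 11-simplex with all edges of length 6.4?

Volume = 6.4^11 · √(12/2^11) / 11! ≈ 1.41498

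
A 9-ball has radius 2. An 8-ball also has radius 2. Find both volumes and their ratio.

V_9(2) ≈ 1688.84. V_8(2) ≈ 1039.03. Ratio V_9/V_8 ≈ 1.625.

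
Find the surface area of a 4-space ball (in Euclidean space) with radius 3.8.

|∂B_4(3.8)| ≈ 1083.13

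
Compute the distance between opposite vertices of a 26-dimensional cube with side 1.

d = √(1² + 1² + ... + 1²) [26 terms] = √(26·1²) = 1√26 ≈ 5.09902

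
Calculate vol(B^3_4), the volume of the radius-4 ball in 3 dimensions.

Volume = π^{3/2}·(4)^3/Γ(5/2) = 256·π/3 ≈ 268.083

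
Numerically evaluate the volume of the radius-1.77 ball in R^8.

Volume = π^{8/2}·(1.77)^8/Γ(5) ≈ 390.998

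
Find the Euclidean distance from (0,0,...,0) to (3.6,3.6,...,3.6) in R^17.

d = √(3.6² + 3.6² + ... + 3.6²) [17 terms] = √(17·3.6²) = 3.6√17 ≈ 14.8432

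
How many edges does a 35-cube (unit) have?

The 35-cube has n·2^(n-1) = 35·2^34 = 35·17179869184 = 601295421440 edges.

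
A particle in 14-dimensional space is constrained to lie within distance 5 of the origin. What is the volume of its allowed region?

The n-ball volume is π^(n/2)·r^n/Γ(n/2+1). With n=14, r=5: V = 1220703125·π^7/1008 ≈ 3.65762e+09.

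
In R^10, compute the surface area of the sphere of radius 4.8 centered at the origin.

|∂B_10(4.8)| ≈ 3.44937e+07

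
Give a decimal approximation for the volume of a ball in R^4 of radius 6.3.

V_4(6.3) = π^(4/2) · (6.3)^4 / Γ(4/2 + 1) ≈ 7773.77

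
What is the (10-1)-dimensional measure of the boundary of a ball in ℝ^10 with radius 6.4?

S = n·V_n(r)/r = 10·V_10(6.4)/6.4 (volume-to-surface relation), giving 4.59397e+08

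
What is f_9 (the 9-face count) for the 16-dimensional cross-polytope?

Number of 9-faces = 2^(9+1) · C(16,9+1) = 1024 · 8008 = 8200192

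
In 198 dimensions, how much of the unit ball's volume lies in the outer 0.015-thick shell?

V(inner)/V(outer) = ((1-0.015)/1)^198 ≈ 0.05016, so the shell fraction is 0.949838.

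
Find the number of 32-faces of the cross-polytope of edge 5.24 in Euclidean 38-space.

Number of 32-faces = 2^(32+1) · C(38,32+1) = 8589934592 · 501942 = 4311648948977664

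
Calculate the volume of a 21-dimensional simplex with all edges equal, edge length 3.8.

V = (3.8^21 / 21!) · √((21+1) / 2^21) ≈ 9.49528e-11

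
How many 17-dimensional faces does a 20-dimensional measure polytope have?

f_17(20-cube) = (20 choose 17) · 2^3 = 9120.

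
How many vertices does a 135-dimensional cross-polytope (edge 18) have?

The vertices are ±e_1, ..., ±e_135, so there are 2·135 = 270.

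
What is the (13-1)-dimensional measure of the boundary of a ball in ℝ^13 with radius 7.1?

S = n·V_n(r)/r = 13·V_13(7.1)/7.1 (volume-to-surface relation), giving 1.94261e+11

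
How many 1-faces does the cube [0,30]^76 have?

The 76-cube has n·2^(n-1) = 76·2^75 = 76·37778931862957161709568 = 2871198821584744289927168 edges.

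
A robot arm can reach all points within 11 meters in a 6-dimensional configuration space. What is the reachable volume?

The n-ball volume is π^(n/2)·r^n/Γ(n/2+1). With n=6, r=11: V = 1771561·π^3/6 ≈ 9.15492e+06.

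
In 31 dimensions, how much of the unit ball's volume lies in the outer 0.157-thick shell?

V(inner)/V(outer) = ((1-0.157)/1)^31 ≈ 0.005019, so the shell fraction is 0.994981.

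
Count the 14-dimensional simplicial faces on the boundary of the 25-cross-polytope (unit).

Number of 14-faces = 2^(14+1) · C(25,14+1) = 32768 · 3268760 = 107110727680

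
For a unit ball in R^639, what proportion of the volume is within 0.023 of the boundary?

Shell fraction = 1 - (1-0.023)^639 ≈ 0.9999996512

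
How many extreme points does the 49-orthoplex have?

The vertices are ±e_1, ..., ±e_49, so there are 2·49 = 98.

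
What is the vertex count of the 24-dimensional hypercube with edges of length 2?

The 24-cube has 2^24 = 16777216 vertices.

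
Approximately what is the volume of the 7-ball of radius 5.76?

V_7(5.76) = π^(7/2) · (5.76)^7 / Γ(7/2 + 1) ≈ 993889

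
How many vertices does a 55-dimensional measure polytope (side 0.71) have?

The 55-cube has 2^55 = 36028797018963968 vertices.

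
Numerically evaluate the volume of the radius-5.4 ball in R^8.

The n-ball volume is π^(n/2)·r^n/Γ(n/2+1). With n=8, r=5.4: V ≈ 2.93453e+06.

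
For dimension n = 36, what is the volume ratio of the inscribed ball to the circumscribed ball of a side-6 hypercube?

The radii are 6/2 and 6√36/2, so the volume ratio is (1/√36)^36 = 36^{-36/2} ≈ 9.69516e-29.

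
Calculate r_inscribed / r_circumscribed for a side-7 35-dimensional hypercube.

Ratio = (s/2)/(s√35/2) = 35^(-1/2) ≈ 0.169031.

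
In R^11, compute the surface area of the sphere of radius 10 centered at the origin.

S_11(10) = 2·π^(11/2)·(10)^10 / Γ(11/2) = 128000000000·π^5/189 ≈ 2.07251e+11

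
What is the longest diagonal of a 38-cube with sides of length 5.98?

Diagonal = √38 · 5.98 ≈ 36.8632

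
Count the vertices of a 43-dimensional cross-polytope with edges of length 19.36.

The 43-dimensional cross-polytope has 2n = 2·43 = 86 vertices.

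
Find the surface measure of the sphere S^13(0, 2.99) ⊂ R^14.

S = n·V_n(r)/r = 14·V_14(2.99)/2.99 (volume-to-surface relation), giving 1.28077e+07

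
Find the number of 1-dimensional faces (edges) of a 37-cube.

An n-cube has n·2^(n-1) edges. With n = 37: 37·68719476736 = 2542620639232.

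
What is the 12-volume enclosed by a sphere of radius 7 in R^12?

Volume = π^{12/2}·(7)^12/Γ(7) = 13841287201·π^6/720 ≈ 1.84818e+10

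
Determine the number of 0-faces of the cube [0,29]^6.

Number of 0-faces = C(6,0) · 2^(6-0) = 1 · 64 = 64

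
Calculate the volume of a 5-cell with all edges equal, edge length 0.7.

V_4 = √(5) · 0.7^4 / (4! · 2^(4/2)) ≈ 0.0055925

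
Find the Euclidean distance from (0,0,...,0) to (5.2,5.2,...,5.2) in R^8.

d = √(5.2² + 5.2² + ... + 5.2²) [8 terms] = √(8·5.2²) = 5.2√8 ≈ 14.7078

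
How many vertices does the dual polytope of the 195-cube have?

Number of vertices = 2n = 390.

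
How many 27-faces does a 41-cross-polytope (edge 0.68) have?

f_27(41-orthoplex) = 2^28 · (41 choose 28) = 4729853232451420160.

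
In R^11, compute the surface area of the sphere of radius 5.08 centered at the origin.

The surface area of an n-ball is 2π^(n/2) r^(n-1) / Γ(n/2). For n=11, r=5.08: 2.37211e+08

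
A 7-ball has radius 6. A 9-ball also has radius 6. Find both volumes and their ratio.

V_7(6) ≈ 1.32263e+06. V_9(6) ≈ 3.32414e+07. Ratio V_7/V_9 ≈ 0.03979.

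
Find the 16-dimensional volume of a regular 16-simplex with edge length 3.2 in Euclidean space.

V_16 = √(17) · 3.2^16 / (16! · 2^(16/2)) ≈ 9.30603e-08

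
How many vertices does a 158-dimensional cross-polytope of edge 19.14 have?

The vertices are ±e_1, ..., ±e_158, so there are 2·158 = 316.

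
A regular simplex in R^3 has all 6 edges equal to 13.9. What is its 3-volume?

Volume = (√2/12) · 13.9³ = 316.503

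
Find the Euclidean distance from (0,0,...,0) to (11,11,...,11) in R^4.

Diagonal = √4 · 11 = 22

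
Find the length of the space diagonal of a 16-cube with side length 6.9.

d = √(6.9² + 6.9² + ... + 6.9²) [16 terms] = √(16·6.9²) = 6.9√16 = 27.6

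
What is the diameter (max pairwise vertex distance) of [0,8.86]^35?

The space diagonal of an n-cube of side s is s√n. Here 8.86·√35 ≈ 52.4165.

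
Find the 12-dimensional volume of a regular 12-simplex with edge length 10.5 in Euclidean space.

V = (10.5^12 / 12!) · √((12+1) / 2^12) ≈ 211.216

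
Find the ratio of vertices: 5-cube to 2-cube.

The 5-cube has 2^5 = 32 vertices. The 2-cube has 2^2 = 4 vertices. Ratio: 32/4 = 8.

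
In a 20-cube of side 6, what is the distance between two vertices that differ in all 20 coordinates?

The space diagonal of an n-cube of side s is s√n. Here 6·√20 ≈ 26.8328.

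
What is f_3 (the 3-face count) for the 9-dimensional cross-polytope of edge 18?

Number of 3-faces = 2^(3+1) · C(9,3+1) = 16 · 126 = 2016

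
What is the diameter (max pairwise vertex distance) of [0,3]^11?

The space diagonal of an n-cube of side s is s√n. Here 3·√11 ≈ 9.94987.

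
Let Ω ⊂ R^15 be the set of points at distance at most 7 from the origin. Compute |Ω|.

The n-ball volume is π^(n/2)·r^n/Γ(n/2+1). With n=15, r=7: V = 173625106649344·π^7/289575 ≈ 1.81093e+12.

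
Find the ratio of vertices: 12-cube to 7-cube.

The 12-cube has 2^12 = 4096 vertices. The 7-cube has 2^7 = 128 vertices. Ratio: 4096/128 = 32.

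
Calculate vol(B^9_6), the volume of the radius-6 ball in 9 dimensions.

V = 11943936·π^4/35 ≈ 3.32414e+07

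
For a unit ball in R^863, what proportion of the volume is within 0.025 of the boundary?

Shell fraction = 1 - (1-0.025)^863 ≈ 1 - 3.243e-10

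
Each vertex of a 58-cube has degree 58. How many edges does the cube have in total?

Number of 1-faces = C(58,1)·2^(58-1) = 58·144115188075855872 = 8358680908399640576.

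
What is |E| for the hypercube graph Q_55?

An n-cube has n·2^(n-1) edges. With n = 55: 55·18014398509481984 = 990791918021509120.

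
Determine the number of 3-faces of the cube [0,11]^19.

Number of 3-faces = C(19,3) · 2^(19-3) = 969 · 65536 = 63504384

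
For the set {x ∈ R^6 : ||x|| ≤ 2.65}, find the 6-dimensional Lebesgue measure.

V_6(2.65) = π^(6/2) · (2.65)^6 / Γ(6/2 + 1) ≈ 1789.67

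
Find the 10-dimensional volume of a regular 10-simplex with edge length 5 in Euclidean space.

Volume = 5^10 · √(11/2^10) / 10! ≈ 0.278922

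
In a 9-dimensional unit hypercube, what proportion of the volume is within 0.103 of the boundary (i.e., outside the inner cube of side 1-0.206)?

The inner cube has side 1-2·0.103 = 0.794 and volume (0.794)^9 ≈ 0.1254, so the shell holds 0.874575 of the volume.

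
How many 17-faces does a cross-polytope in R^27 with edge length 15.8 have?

Each 17-face is the convex hull of 18 vertices, one chosen as ±e_i from each of 18 distinct axes: 2^18·C(27,18) = 1228623052800.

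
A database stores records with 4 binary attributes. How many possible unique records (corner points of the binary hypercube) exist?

Number of vertices = 2^4 = 16.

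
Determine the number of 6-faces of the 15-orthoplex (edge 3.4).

Each 6-face is the convex hull of 7 vertices, one chosen as ±e_i from each of 7 distinct axes: 2^7·C(15,7) = 823680.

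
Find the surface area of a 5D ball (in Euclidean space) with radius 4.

The surface area of an n-ball is 2π^(n/2) r^(n-1) / Γ(n/2). For n=5, r=4: 2048·π^2/3 ≈ 6737.65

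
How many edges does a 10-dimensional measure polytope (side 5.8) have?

An n-cube has n·2^(n-1) edges. With n = 10: 10·512 = 5120.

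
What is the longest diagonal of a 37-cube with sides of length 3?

Diagonal = √37 · 3 ≈ 18.2483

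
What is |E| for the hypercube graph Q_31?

The 31-cube has n·2^(n-1) = 31·2^30 = 31·1073741824 = 33285996544 edges.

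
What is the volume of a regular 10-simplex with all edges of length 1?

For a regular n-simplex with edge a, V = (a^n / n!)·√((n+1)/2^n). With a=1, n=10: V ≈ 2.85617e-08.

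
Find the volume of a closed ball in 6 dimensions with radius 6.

V_6(6) = π^(6/2) · (6)^6 / Γ(6/2 + 1) = 7776·π^3 ≈ 241105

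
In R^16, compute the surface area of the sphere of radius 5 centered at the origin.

S = n·V_n(r)/r = 16·V_16(5)/5 (volume-to-surface relation), giving 6103515625·π^8/504 ≈ 1.14908e+11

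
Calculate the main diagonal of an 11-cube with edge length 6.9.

||(6.9,6.9,...,6.9)|| = √(11)·6.9 ≈ 22.8847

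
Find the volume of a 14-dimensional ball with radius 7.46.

The n-ball volume is π^(n/2)·r^n/Γ(n/2+1). With n=14, r=7.46: V ≈ 9.90746e+11.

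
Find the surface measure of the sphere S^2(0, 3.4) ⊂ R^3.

The surface area of an n-ball is 2π^(n/2) r^(n-1) / Γ(n/2). For n=3, r=3.4: 4πr² = 4π·(3.4)² ≈ 145.267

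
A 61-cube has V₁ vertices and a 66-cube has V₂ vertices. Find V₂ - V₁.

V₁ = 2^61 = 2305843009213693952. V₂ = 2^66 = 73786976294838206464. V₂ - V₁ = 71481133285624512512.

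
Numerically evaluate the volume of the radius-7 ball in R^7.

V = 1882384·π^3/15 ≈ 3.89105e+06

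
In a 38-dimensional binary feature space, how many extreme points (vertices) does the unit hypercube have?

Each vertex is a binary string of length 38, so there are 2^38 = 274877906944.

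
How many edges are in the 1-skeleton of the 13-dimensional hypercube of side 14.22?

The 13-cube has n·2^(n-1) = 13·2^12 = 13·4096 = 53248 edges.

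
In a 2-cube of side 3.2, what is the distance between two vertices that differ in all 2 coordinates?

d = √(3.2² + 3.2² + ... + 3.2²) [2 terms] = √(2·3.2²) = 3.2√2 ≈ 4.52548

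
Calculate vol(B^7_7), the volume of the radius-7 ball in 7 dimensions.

The n-ball volume is π^(n/2)·r^n/Γ(n/2+1). With n=7, r=7: V = 1882384·π^3/15 ≈ 3.89105e+06.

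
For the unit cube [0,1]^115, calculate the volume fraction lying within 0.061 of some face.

Shell fraction = 1 - (1-0.122)^115 ≈ 0.9999996824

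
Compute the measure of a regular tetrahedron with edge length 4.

Volume = (√2/12) · 4³ = 7.54247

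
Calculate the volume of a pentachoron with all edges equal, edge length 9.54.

For a regular n-simplex with edge a, V = (a^n / n!)·√((n+1)/2^n). With a=9.54, n=4: V ≈ 192.933.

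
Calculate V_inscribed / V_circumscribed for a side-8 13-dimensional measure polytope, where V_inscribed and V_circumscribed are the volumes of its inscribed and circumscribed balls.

V_in/V_out = n^(-n/2) = 13^(-13/2) ≈ 5.74603e-08.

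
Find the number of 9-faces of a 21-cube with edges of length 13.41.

f_9(21-cube) = (21 choose 9) · 2^12 = 1203937280.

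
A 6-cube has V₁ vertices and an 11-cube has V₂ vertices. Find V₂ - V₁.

V₁ = 2^6 = 64. V₂ = 2^11 = 2048. V₂ - V₁ = 1984.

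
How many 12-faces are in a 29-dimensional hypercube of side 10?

f_12(29-cube) = (29 choose 12) · 2^17 = 6802103992320.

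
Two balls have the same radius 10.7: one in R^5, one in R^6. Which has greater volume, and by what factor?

V_5(10.7) ≈ 738274, V_6(10.7) ≈ 7.75534e+06. The 6-ball is larger by a factor of 10.5.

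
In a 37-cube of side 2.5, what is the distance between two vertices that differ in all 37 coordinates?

Diagonal = √37 · 2.5 ≈ 15.2069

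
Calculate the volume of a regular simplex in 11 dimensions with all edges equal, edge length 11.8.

For a regular n-simplex with edge a, V = (a^n / n!)·√((n+1)/2^n). With a=11.8, n=11: V ≈ 1184.33.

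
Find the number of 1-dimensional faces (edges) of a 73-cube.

Number of 1-faces = C(73,1)·2^(73-1) = 73·4722366482869645213696 = 344732753249484100599808.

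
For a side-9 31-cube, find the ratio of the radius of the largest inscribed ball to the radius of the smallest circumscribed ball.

r_in = 9/2 (half the side); r_out = 9√31/2 (half the diagonal). Ratio = 1/√31 ≈ 0.179605.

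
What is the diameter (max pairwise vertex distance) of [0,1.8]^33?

The space diagonal of an n-cube of side s is s√n. Here 1.8·√33 ≈ 10.3402.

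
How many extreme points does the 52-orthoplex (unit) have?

Number of vertices = 2n = 104.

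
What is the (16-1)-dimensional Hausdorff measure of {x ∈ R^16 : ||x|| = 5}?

|∂B_16(5)| = 6103515625·π^8/504 ≈ 1.14908e+11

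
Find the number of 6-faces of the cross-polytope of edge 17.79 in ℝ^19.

f_6(19-orthoplex) = 2^7 · (19 choose 7) = 6449664.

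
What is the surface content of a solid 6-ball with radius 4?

The surface area of an n-ball is 2π^(n/2) r^(n-1) / Γ(n/2). For n=6, r=4: 1024·π^3 ≈ 31750.4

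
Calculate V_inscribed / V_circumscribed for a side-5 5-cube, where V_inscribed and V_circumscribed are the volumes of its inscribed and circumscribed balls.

V_in/V_out = n^(-n/2) = 5^(-5/2) ≈ 0.0178885.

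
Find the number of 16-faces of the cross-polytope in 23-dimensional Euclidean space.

Each 16-face is the convex hull of 17 vertices, one chosen as ±e_i from each of 17 distinct axes: 2^17·C(23,17) = 13231325184.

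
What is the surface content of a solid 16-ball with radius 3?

S = n·V_n(r)/r = 16·V_16(3)/3 (volume-to-surface relation), giving 1594323·π^8/280 ≈ 5.40278e+07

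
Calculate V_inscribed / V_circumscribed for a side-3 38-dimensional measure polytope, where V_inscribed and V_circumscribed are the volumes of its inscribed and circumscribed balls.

V_in / V_out = (r_in/r_out)^38 = (1/√38)^38 = 38^(-38/2) ≈ 9.64077e-31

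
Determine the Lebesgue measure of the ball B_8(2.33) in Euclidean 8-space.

Volume = π^{8/2}·(2.33)^8/Γ(5) ≈ 3525.62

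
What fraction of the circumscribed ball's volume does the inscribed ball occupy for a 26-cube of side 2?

Volume scales as r^n, and r_in/r_out = 1/√26, giving (1/√26)^26 ≈ 4.03038e-19.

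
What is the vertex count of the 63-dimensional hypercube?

An n-cube has 2^n vertices; for n = 63 that is 2^63 = 9223372036854775808.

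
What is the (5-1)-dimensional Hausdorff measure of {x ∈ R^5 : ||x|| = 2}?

S = n·V_n(r)/r = 5·V_5(2)/2 (volume-to-surface relation), giving 128·π^2/3 ≈ 421.103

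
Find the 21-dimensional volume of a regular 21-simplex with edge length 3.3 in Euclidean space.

V = (3.3^21 / 21!) · √((21+1) / 2^21) ≈ 4.90733e-12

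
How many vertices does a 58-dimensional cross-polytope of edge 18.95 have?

The vertices are ±e_1, ..., ±e_58, so there are 2·58 = 116.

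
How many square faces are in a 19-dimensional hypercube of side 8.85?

Choose 2 of 19 axes to span the face (C(19,2) = 171 ways), then fix each of the remaining 17 coordinates at one of its two extreme values (2^17 = 131072 ways): 171·131072 = 22413312.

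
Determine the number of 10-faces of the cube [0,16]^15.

Number of 10-faces = C(15,10) · 2^(15-10) = 3003 · 32 = 96096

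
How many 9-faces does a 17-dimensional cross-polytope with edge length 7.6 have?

Number of 9-faces = 2^(9+1) · C(17,9+1) = 1024 · 19448 = 19914752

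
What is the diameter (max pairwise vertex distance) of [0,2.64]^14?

||(2.64,2.64,...,2.64)|| = √(14)·2.64 ≈ 9.87798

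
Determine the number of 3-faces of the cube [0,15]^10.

Number of 3-faces = C(10,3) · 2^(10-3) = 120 · 128 = 15360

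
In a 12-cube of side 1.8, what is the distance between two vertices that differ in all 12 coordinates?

Diagonal = √12 · 1.8 ≈ 6.23538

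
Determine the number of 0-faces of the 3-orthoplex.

f_0(3-orthoplex) = 2^1 · (3 choose 1) = 6.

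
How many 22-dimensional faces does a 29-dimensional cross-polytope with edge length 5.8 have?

Each 22-face is the convex hull of 23 vertices, one chosen as ±e_i from each of 23 distinct axes: 2^23·C(29,23) = 3984756572160.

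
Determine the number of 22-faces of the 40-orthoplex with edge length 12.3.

f_22(40-orthoplex) = 2^23 · (40 choose 23) = 744341142660710400.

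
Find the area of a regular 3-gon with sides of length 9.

Area = (√3/4) · 9² = 35.074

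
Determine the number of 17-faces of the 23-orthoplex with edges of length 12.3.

Number of 17-faces = 2^(17+1) · C(23,17+1) = 262144 · 33649 = 8820883456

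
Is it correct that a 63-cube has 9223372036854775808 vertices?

True. The 63-cube has 2^63 = 9223372036854775808 vertices.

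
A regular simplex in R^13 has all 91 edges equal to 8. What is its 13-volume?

For a regular n-simplex with edge a, V = (a^n / n!)·√((n+1)/2^n). With a=8, n=13: V ≈ 3.64971.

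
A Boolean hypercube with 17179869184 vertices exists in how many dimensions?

n = log_2(17179869184) = 34.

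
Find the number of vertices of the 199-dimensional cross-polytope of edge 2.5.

The vertices are ±e_1, ..., ±e_199, so there are 2·199 = 398.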